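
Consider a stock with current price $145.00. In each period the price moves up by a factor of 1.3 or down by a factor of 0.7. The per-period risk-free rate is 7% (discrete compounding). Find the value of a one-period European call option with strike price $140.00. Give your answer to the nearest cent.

$27.95

Risk-neutral probability p = (1 + 0.07 − 0.7)/(1.3 − 0.7) = 0.3700/0.6000 = 0.6167
Terminal stock prices: S_u = 188.5, S_d = 101.5
Terminal payoffs (S − K): max(48.5, 0) = 48.5, max(-38.5, 0) = 0
Node 0 (S = 145): V_0 = 1/1.07·[0.6167·48.5000 + 0.3833·0.0000] = 27.9517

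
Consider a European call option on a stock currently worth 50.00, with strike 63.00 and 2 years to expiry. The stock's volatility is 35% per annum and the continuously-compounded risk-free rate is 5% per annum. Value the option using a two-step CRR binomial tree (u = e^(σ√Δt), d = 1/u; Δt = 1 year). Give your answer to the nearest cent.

CRR parameters: u = e^(σ√Δt) = e^(0.35·√1) = 1.4191, d = 1/u = 0.7047
Per-period rate: rΔt = 0.05·1 = 0.05, so R = e^0.05 = 1.0513
Risk-neutral probability p = (e^0.05 − 0.7047)/(1.4191 − 0.7047) = 0.3466/0.7144 = 0.4852
Terminal stock prices: S_uu = 100.7, S_ud = 50, S_dd = 24.83
Terminal payoffs (S − K): max(37.69, 0) = 37.69, max(-13, 0) = 0, max(-38.17, 0) = 0
Node u (S = 70.95): V_u = e^(−0.05)·[0.4852·37.6876 + 0.5148·0.0000] = 17.3925
Node d (S = 35.23): V_d = e^(−0.05)·[0.4852·0.0000 + 0.5148·0.0000] = 0.0000
Node 0 (S = 50): V_0 = e^(−0.05)·[0.4852·17.3925 + 0.5148·0.0000] = 8.0265

8.03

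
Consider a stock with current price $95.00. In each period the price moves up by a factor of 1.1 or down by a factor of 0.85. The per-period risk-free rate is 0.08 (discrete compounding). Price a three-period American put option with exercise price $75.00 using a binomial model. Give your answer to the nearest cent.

Risk-neutral probability p = (1 + 0.08 − 0.85)/(1.1 − 0.85) = 0.2300/0.2500 = 0.9200
Terminal stock prices: S_uuu = 126.4, S_uud = 97.71, S_udd = 75.5, S_ddd = 58.34
Terminal payoffs (K − S): max(-51.45, 0) = 0, max(-22.71, 0) = 0, max(-0.5012, 0) = 0, max(16.66, 0) = 16.66
Node uu (S = 115): continuation = 1/1.08·[0.9200·0.0000 + 0.0800·0.0000] = 0.0000; exercise value = 0.0000 ≤ continuation, so V_uu = 0.0000
Node ud (S = 88.83): continuation = 1/1.08·[0.9200·0.0000 + 0.0800·0.0000] = 0.0000; exercise value = 0.0000 ≤ continuation, so V_ud = 0.0000
Node dd (S = 68.64): continuation = 1/1.08·[0.9200·0.0000 + 0.0800·16.6581] = 1.2339; exercise value = 6.3625 > continuation, so V_dd = 6.3625 (exercise)
Node u (S = 104.5): continuation = 1/1.08·[0.9200·0.0000 + 0.0800·0.0000] = 0.0000; exercise value = 0.0000 ≤ continuation, so V_u = 0.0000
Node d (S = 80.75): continuation = 1/1.08·[0.9200·0.0000 + 0.0800·6.3625] = 0.4713; exercise value = 0.0000 ≤ continuation, so V_d = 0.4713
Node 0 (S = 95): continuation = 1/1.08·[0.9200·0.0000 + 0.0800·0.4713] = 0.0349; exercise value = 0.0000 ≤ continuation, so V_0 = 0.0349

$0.03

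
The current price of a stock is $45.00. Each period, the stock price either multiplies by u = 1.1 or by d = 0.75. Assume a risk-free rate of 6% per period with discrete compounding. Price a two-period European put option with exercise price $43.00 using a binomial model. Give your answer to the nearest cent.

$1.26

Risk-neutral probability p = (1 + 0.06 − 0.75)/(1.1 − 0.75) = 0.3100/0.3500 = 0.8857
Terminal stock prices: S_uu = 54.45, S_ud = 37.13, S_dd = 25.31
Terminal payoffs (K − S): max(-11.45, 0) = 0, max(5.875, 0) = 5.875, max(17.69, 0) = 17.69
Node u (S = 49.5): V_u = 1/1.06·[0.8857·0.0000 + 0.1143·5.8750] = 0.6334
Node d (S = 33.75): V_d = 1/1.06·[0.8857·5.8750 + 0.1143·17.6875] = 6.8160
Node 0 (S = 45): V_0 = 1/1.06·[0.8857·0.6334 + 0.1143·6.8160] = 1.2642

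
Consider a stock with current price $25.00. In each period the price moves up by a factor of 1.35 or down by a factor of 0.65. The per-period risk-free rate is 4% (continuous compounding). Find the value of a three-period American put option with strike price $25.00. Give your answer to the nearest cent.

Risk-neutral probability p = (e^0.04 − 0.65)/(1.35 − 0.65) = 0.3908/0.7000 = 0.5583
Terminal stock prices: S_uuu = 61.51, S_uud = 29.62, S_udd = 14.26, S_ddd = 6.866
Terminal payoffs (K − S): max(-36.51, 0) = 0, max(-4.616, 0) = 0, max(10.74, 0) = 10.74, max(18.13, 0) = 18.13
Node uu (S = 45.56): continuation = e^(−0.04)·[0.5583·0.0000 + 0.4417·0.0000] = 0.0000; exercise value = 0.0000 ≤ continuation, so V_uu = 0.0000
Node ud (S = 21.94): continuation = e^(−0.04)·[0.5583·0.0000 + 0.4417·10.7406] = 4.5581; exercise value = 3.0625 ≤ continuation, so V_ud = 4.5581
Node dd (S = 10.56): continuation = e^(−0.04)·[0.5583·10.7406 + 0.4417·18.1344] = 13.4572; exercise value = 14.4375 > continuation, so V_dd = 14.4375 (exercise)
Node u (S = 33.75): continuation = e^(−0.04)·[0.5583·0.0000 + 0.4417·4.5581] = 1.9344; exercise value = 0.0000 ≤ continuation, so V_u = 1.9344
Node d (S = 16.25): continuation = e^(−0.04)·[0.5583·4.5581 + 0.4417·14.4375] = 8.5720; exercise value = 8.7500 > continuation, so V_d = 8.7500 (exercise)
Node 0 (S = 25): continuation = e^(−0.04)·[0.5583·1.9344 + 0.4417·8.7500] = 4.7509; exercise value = 0.0000 ≤ continuation, so V_0 = 4.7509

$4.75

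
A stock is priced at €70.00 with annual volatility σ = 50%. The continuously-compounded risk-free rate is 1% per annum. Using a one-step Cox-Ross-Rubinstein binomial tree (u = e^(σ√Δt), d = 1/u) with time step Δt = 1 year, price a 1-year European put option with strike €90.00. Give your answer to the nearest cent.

€28.85

CRR parameters: u = e^(σ√Δt) = e^(0.5·√1) = 1.6487, d = 1/u = 0.6065
Per-period rate: rΔt = 0.01·1 = 0.01, so R = e^0.01 = 1.0101
Risk-neutral probability p = (e^0.01 − 0.6065)/(1.6487 − 0.6065) = 0.4035/1.0422 = 0.3872
Terminal stock prices: S_u = 115.4, S_d = 42.46
Terminal payoffs (K − S): max(-25.41, 0) = 0, max(47.54, 0) = 47.54
Node 0 (S = 70): V_0 = e^(−0.01)·[0.3872·0.0000 + 0.6128·47.5429] = 28.8451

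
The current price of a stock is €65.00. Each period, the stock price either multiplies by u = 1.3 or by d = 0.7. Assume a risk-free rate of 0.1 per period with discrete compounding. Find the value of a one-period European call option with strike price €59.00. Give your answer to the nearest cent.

€15.45

Risk-neutral probability p = (1 + 0.1 − 0.7)/(1.3 − 0.7) = 0.4000/0.6000 = 0.6667
Terminal stock prices: S_u = 84.5, S_d = 45.5
Terminal payoffs (S − K): max(25.5, 0) = 25.5, max(-13.5, 0) = 0
Node 0 (S = 65): V_0 = 1/1.1·[0.6667·25.5000 + 0.3333·0.0000] = 15.4545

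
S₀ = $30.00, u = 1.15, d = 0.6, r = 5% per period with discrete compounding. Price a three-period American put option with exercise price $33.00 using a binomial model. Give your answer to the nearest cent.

Risk-neutral probability p = (1 + 0.05 − 0.6)/(1.15 − 0.6) = 0.4500/0.5500 = 0.8182
Terminal stock prices: S_uuu = 45.63, S_uud = 23.8, S_udd = 12.42, S_ddd = 6.48
Terminal payoffs (K − S): max(-12.63, 0) = 0, max(9.195, 0) = 9.195, max(20.58, 0) = 20.58, max(26.52, 0) = 26.52
Node uu (S = 39.67): continuation = 1/1.05·[0.8182·0.0000 + 0.1818·9.1950] = 1.5922; exercise value = 0.0000 ≤ continuation, so V_uu = 1.5922
Node ud (S = 20.7): continuation = 1/1.05·[0.8182·9.1950 + 0.1818·20.5800] = 10.7286; exercise value = 12.3000 > continuation, so V_ud = 12.3000 (exercise)
Node dd (S = 10.8): continuation = 1/1.05·[0.8182·20.5800 + 0.1818·26.5200] = 20.6286; exercise value = 22.2000 > continuation, so V_dd = 22.2000 (exercise)
Node u (S = 34.5): continuation = 1/1.05·[0.8182·1.5922 + 0.1818·12.3000] = 3.3706; exercise value = 0.0000 ≤ continuation, so V_u = 3.3706
Node d (S = 18): continuation = 1/1.05·[0.8182·12.3000 + 0.1818·22.2000] = 13.4286; exercise value = 15.0000 > continuation, so V_d = 15.0000 (exercise)
Node 0 (S = 30): continuation = 1/1.05·[0.8182·3.3706 + 0.1818·15.0000] = 5.2238; exercise value = 3.0000 ≤ continuation, so V_0 = 5.2238

$5.22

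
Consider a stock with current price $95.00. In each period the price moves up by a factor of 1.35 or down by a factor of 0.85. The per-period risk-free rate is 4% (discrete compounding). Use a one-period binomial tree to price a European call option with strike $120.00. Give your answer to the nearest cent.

Risk-neutral probability p = (1 + 0.04 − 0.85)/(1.35 − 0.85) = 0.1900/0.5000 = 0.3800
Terminal stock prices: S_u = 128.2, S_d = 80.75
Terminal payoffs (S − K): max(8.25, 0) = 8.25, max(-39.25, 0) = 0
Node 0 (S = 95): V_0 = 1/1.04·[0.3800·8.2500 + 0.6200·0.0000] = 3.0144

$3.01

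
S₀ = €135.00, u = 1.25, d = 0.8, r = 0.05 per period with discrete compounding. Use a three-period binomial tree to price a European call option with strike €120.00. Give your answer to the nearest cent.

Risk-neutral probability p = (1 + 0.05 − 0.8)/(1.25 − 0.8) = 0.2500/0.4500 = 0.5556
Terminal stock prices: S_uuu = 263.7, S_uud = 168.8, S_udd = 108, S_ddd = 69.12
Terminal payoffs (S − K): max(143.7, 0) = 143.7, max(48.75, 0) = 48.75, max(-12, 0) = 0, max(-50.88, 0) = 0
Node uu (S = 210.9): V_uu = 1/1.05·[0.5556·143.6719 + 0.4444·48.7500] = 96.6518
Node ud (S = 135): V_ud = 1/1.05·[0.5556·48.7500 + 0.4444·0.0000] = 25.7937
Node dd (S = 86.4): V_dd = 1/1.05·[0.5556·0.0000 + 0.4444·0.0000] = 0.0000
Node u (S = 168.8): V_u = 1/1.05·[0.5556·96.6518 + 0.4444·25.7937] = 62.0565
Node d (S = 108): V_d = 1/1.05·[0.5556·25.7937 + 0.4444·0.0000] = 13.6474
Node 0 (S = 135): V_0 = 1/1.05·[0.5556·62.0565 + 0.4444·13.6474] = 38.6108

€38.61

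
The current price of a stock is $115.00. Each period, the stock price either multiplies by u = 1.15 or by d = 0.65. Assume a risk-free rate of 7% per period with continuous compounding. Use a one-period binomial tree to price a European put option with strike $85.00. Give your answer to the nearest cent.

$1.48

Risk-neutral probability p = (e^0.07 − 0.65)/(1.15 − 0.65) = 0.4225/0.5000 = 0.8450
Terminal stock prices: S_u = 132.2, S_d = 74.75
Terminal payoffs (K − S): max(-47.25, 0) = 0, max(10.25, 0) = 10.25
Node 0 (S = 115): V_0 = e^(−0.07)·[0.8450·0.0000 + 0.1550·10.2500] = 1.4812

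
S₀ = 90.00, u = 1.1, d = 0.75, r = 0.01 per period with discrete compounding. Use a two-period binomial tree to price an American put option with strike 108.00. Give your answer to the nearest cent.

Risk-neutral probability p = (1 + 0.01 − 0.75)/(1.1 − 0.75) = 0.2600/0.3500 = 0.7429
Terminal stock prices: S_uu = 108.9, S_ud = 74.25, S_dd = 50.62
Terminal payoffs (K − S): max(-0.9, 0) = 0, max(33.75, 0) = 33.75, max(57.38, 0) = 57.38
Node u (S = 99): continuation = 1/1.01·[0.7429·0.0000 + 0.2571·33.7500] = 8.5926; exercise value = 9.0000 > continuation, so V_u = 9.0000 (exercise)
Node d (S = 67.5): continuation = 1/1.01·[0.7429·33.7500 + 0.2571·57.3750] = 39.4307; exercise value = 40.5000 > continuation, so V_d = 40.5000 (exercise)
Node 0 (S = 90): continuation = 1/1.01·[0.7429·9.0000 + 0.2571·40.5000] = 16.9307; exercise value = 18.0000 > continuation, so V_0 = 18.0000 (exercise)

18.00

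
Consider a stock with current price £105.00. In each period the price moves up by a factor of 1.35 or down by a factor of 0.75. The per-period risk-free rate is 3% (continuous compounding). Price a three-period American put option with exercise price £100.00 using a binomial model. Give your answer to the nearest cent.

Risk-neutral probability p = (e^0.03 − 0.75)/(1.35 − 0.75) = 0.2805/0.6000 = 0.4674
Terminal stock prices: S_uuu = 258.3, S_uud = 143.5, S_udd = 79.73, S_ddd = 44.3
Terminal payoffs (K − S): max(-158.3, 0) = 0, max(-43.52, 0) = 0, max(20.27, 0) = 20.27, max(55.7, 0) = 55.7
Node uu (S = 191.4): continuation = e^(−0.03)·[0.4674·0.0000 + 0.5326·0.0000] = 0.0000; exercise value = 0.0000 ≤ continuation, so V_uu = 0.0000
Node ud (S = 106.3): continuation = e^(−0.03)·[0.4674·0.0000 + 0.5326·20.2656] = 10.4740; exercise value = 0.0000 ≤ continuation, so V_ud = 10.4740
Node dd (S = 59.06): continuation = e^(−0.03)·[0.4674·20.2656 + 0.5326·55.7031] = 37.9821; exercise value = 40.9375 > continuation, so V_dd = 40.9375 (exercise)
Node u (S = 141.8): continuation = e^(−0.03)·[0.4674·0.0000 + 0.5326·10.4740] = 5.4133; exercise value = 0.0000 ≤ continuation, so V_u = 5.4133
Node d (S = 78.75): continuation = e^(−0.03)·[0.4674·10.4740 + 0.5326·40.9375] = 25.9091; exercise value = 21.2500 ≤ continuation, so V_d = 25.9091
Node 0 (S = 105): continuation = e^(−0.03)·[0.4674·5.4133 + 0.5326·25.9091] = 15.8463; exercise value = 0.0000 ≤ continuation, so V_0 = 15.8463

£15.85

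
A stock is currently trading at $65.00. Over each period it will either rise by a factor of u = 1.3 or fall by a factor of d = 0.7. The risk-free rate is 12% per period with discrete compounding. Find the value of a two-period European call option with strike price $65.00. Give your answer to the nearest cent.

$17.52

Risk-neutral probability p = (1 + 0.12 − 0.7)/(1.3 − 0.7) = 0.4200/0.6000 = 0.7000
Terminal stock prices: S_uu = 109.9, S_ud = 59.15, S_dd = 31.85
Terminal payoffs (S − K): max(44.85, 0) = 44.85, max(-5.85, 0) = 0, max(-33.15, 0) = 0
Node u (S = 84.5): V_u = 1/1.12·[0.7000·44.8500 + 0.3000·0.0000] = 28.0313
Node d (S = 45.5): V_d = 1/1.12·[0.7000·0.0000 + 0.3000·0.0000] = 0.0000
Node 0 (S = 65): V_0 = 1/1.12·[0.7000·28.0313 + 0.3000·0.0000] = 17.5195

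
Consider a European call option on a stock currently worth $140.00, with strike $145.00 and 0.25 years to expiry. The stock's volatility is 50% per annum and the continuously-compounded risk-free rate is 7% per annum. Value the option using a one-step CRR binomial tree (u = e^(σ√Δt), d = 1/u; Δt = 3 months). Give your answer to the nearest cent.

$16.15

CRR parameters: u = e^(σ√Δt) = e^(0.5·√0.25) = 1.2840, d = 1/u = 0.7788
Per-period rate: rΔt = 0.07·0.25 = 0.0175, so R = e^0.0175 = 1.0177
Risk-neutral probability p = (e^0.0175 − 0.7788)/(1.2840 − 0.7788) = 0.2389/0.5052 = 0.4728
Terminal stock prices: S_u = 179.8, S_d = 109
Terminal payoffs (S − K): max(34.76, 0) = 34.76, max(-35.97, 0) = 0
Node 0 (S = 140): V_0 = e^(−0.0175)·[0.4728·34.7636 + 0.5272·0.0000] = 16.1499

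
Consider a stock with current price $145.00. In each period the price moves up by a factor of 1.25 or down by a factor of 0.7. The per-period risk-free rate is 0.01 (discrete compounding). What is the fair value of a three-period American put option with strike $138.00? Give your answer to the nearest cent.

$22.74

Risk-neutral probability p = (1 + 0.01 − 0.7)/(1.25 − 0.7) = 0.3100/0.5500 = 0.5636
Terminal stock prices: S_uuu = 283.2, S_uud = 158.6, S_udd = 88.81, S_ddd = 49.73
Terminal payoffs (K − S): max(-145.2, 0) = 0, max(-20.59, 0) = 0, max(49.19, 0) = 49.19, max(88.27, 0) = 88.27
Node uu (S = 226.6): continuation = 1/1.01·[0.5636·0.0000 + 0.4364·0.0000] = 0.0000; exercise value = 0.0000 ≤ continuation, so V_uu = 0.0000
Node ud (S = 126.9): continuation = 1/1.01·[0.5636·0.0000 + 0.4364·49.1875] = 21.2511; exercise value = 11.1250 ≤ continuation, so V_ud = 21.2511
Node dd (S = 71.05): continuation = 1/1.01·[0.5636·49.1875 + 0.4364·88.2650] = 65.5837; exercise value = 66.9500 > continuation, so V_dd = 66.9500 (exercise)
Node u (S = 181.2): continuation = 1/1.01·[0.5636·0.0000 + 0.4364·21.2511] = 9.1814; exercise value = 0.0000 ≤ continuation, so V_u = 9.1814
Node d (S = 101.5): continuation = 1/1.01·[0.5636·21.2511 + 0.4364·66.9500] = 40.7846; exercise value = 36.5000 ≤ continuation, so V_d = 40.7846
Node 0 (S = 145): continuation = 1/1.01·[0.5636·9.1814 + 0.4364·40.7846] = 22.7444; exercise value = 0.0000 ≤ continuation, so V_0 = 22.7444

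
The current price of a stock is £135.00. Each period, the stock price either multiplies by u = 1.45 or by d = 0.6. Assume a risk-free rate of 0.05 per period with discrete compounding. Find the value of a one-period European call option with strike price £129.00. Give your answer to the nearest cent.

Risk-neutral probability p = (1 + 0.05 − 0.6)/(1.45 − 0.6) = 0.4500/0.8500 = 0.5294
Terminal stock prices: S_u = 195.8, S_d = 81
Terminal payoffs (S − K): max(66.75, 0) = 66.75, max(-48, 0) = 0
Node 0 (S = 135): V_0 = 1/1.05·[0.5294·66.7500 + 0.4706·0.0000] = 33.6555

£33.66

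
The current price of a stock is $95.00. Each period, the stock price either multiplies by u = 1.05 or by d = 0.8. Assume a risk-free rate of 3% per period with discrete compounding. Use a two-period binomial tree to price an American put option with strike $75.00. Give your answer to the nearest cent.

$0.09

Risk-neutral probability p = (1 + 0.03 − 0.8)/(1.05 − 0.8) = 0.2300/0.2500 = 0.9200
Terminal stock prices: S_uu = 104.7, S_ud = 79.8, S_dd = 60.8
Terminal payoffs (K − S): max(-29.74, 0) = 0, max(-4.8, 0) = 0, max(14.2, 0) = 14.2
Node u (S = 99.75): continuation = 1/1.03·[0.9200·0.0000 + 0.0800·0.0000] = 0.0000; exercise value = 0.0000 ≤ continuation, so V_u = 0.0000
Node d (S = 76): continuation = 1/1.03·[0.9200·0.0000 + 0.0800·14.2000] = 1.1029; exercise value = 0.0000 ≤ continuation, so V_d = 1.1029
Node 0 (S = 95): continuation = 1/1.03·[0.9200·0.0000 + 0.0800·1.1029] = 0.0857; exercise value = 0.0000 ≤ continuation, so V_0 = 0.0857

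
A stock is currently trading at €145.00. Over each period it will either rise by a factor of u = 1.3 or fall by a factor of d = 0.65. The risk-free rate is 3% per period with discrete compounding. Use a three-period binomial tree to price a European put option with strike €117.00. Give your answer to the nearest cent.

Risk-neutral probability p = (1 + 0.03 − 0.65)/(1.3 − 0.65) = 0.3800/0.6500 = 0.5846
Terminal stock prices: S_uuu = 318.6, S_uud = 159.3, S_udd = 79.64, S_ddd = 39.82
Terminal payoffs (K − S): max(-201.6, 0) = 0, max(-42.28, 0) = 0, max(37.36, 0) = 37.36, max(77.18, 0) = 77.18
Node uu (S = 245.1): V_uu = 1/1.03·[0.5846·0.0000 + 0.4154·0.0000] = 0.0000
Node ud (S = 122.5): V_ud = 1/1.03·[0.5846·0.0000 + 0.4154·37.3587] = 15.0663
Node dd (S = 61.26): V_dd = 1/1.03·[0.5846·37.3587 + 0.4154·77.1794] = 52.3297
Node u (S = 188.5): V_u = 1/1.03·[0.5846·0.0000 + 0.4154·15.0663] = 6.0760
Node d (S = 94.25): V_d = 1/1.03·[0.5846·15.0663 + 0.4154·52.3297] = 29.6553
Node 0 (S = 145): V_0 = 1/1.03·[0.5846·6.0760 + 0.4154·29.6553] = 15.4082

€15.41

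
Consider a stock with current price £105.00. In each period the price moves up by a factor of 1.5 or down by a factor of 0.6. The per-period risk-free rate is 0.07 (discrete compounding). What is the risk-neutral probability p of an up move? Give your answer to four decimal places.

p = 0.5222

Risk-neutral probability p = (1 + 0.07 − 0.6)/(1.5 − 0.6) = 0.4700/0.9000 = 0.5222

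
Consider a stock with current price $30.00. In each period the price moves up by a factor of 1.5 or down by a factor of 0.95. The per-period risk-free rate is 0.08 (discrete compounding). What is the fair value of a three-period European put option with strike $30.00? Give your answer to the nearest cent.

$1.51

Risk-neutral probability p = (1 + 0.08 − 0.95)/(1.5 − 0.95) = 0.1300/0.5500 = 0.2364
Terminal stock prices: S_uuu = 101.2, S_uud = 64.12, S_udd = 40.61, S_ddd = 25.72
Terminal payoffs (K − S): max(-71.25, 0) = 0, max(-34.12, 0) = 0, max(-10.61, 0) = 0, max(4.279, 0) = 4.279
Node uu (S = 67.5): V_uu = 1/1.08·[0.2364·0.0000 + 0.7636·0.0000] = 0.0000
Node ud (S = 42.75): V_ud = 1/1.08·[0.2364·0.0000 + 0.7636·0.0000] = 0.0000
Node dd (S = 27.07): V_dd = 1/1.08·[0.2364·0.0000 + 0.7636·4.2788] = 3.0254
Node u (S = 45): V_u = 1/1.08·[0.2364·0.0000 + 0.7636·0.0000] = 0.0000
Node d (S = 28.5): V_d = 1/1.08·[0.2364·0.0000 + 0.7636·3.0254] = 2.1392
Node 0 (S = 30): V_0 = 1/1.08·[0.2364·0.0000 + 0.7636·2.1392] = 1.5125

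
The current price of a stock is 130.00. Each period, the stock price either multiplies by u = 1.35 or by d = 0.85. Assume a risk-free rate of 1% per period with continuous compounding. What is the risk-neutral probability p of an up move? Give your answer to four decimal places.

Risk-neutral probability p = (e^0.01 − 0.85)/(1.35 − 0.85) = 0.1601/0.5000 = 0.3201

p = 0.3201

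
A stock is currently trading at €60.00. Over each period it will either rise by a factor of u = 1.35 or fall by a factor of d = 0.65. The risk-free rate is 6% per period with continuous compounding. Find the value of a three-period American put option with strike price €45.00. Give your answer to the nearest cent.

€4.75

Risk-neutral probability p = (e^0.06 − 0.65)/(1.35 − 0.65) = 0.4118/0.7000 = 0.5883
Terminal stock prices: S_uuu = 147.6, S_uud = 71.08, S_udd = 34.22, S_ddd = 16.48
Terminal payoffs (K − S): max(-102.6, 0) = 0, max(-26.08, 0) = 0, max(10.78, 0) = 10.78, max(28.52, 0) = 28.52
Node uu (S = 109.4): continuation = e^(−0.06)·[0.5883·0.0000 + 0.4117·0.0000] = 0.0000; exercise value = 0.0000 ≤ continuation, so V_uu = 0.0000
Node ud (S = 52.65): continuation = e^(−0.06)·[0.5883·0.0000 + 0.4117·10.7775] = 4.1783; exercise value = 0.0000 ≤ continuation, so V_ud = 4.1783
Node dd (S = 25.35): continuation = e^(−0.06)·[0.5883·10.7775 + 0.4117·28.5225] = 17.0294; exercise value = 19.6500 > continuation, so V_dd = 19.6500 (exercise)
Node u (S = 81): continuation = e^(−0.06)·[0.5883·0.0000 + 0.4117·4.1783] = 1.6199; exercise value = 0.0000 ≤ continuation, so V_u = 1.6199
Node d (S = 39): continuation = e^(−0.06)·[0.5883·4.1783 + 0.4117·19.6500] = 9.9332; exercise value = 6.0000 ≤ continuation, so V_d = 9.9332
Node 0 (S = 60): continuation = e^(−0.06)·[0.5883·1.6199 + 0.4117·9.9332] = 4.7485; exercise value = 0.0000 ≤ continuation, so V_0 = 4.7485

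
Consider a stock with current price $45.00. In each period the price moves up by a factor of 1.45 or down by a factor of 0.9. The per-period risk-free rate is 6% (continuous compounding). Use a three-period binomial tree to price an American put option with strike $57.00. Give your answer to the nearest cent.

$12.00

Risk-neutral probability p = (e^0.06 − 0.9)/(1.45 − 0.9) = 0.1618/0.5500 = 0.2942
Terminal stock prices: S_uuu = 137.2, S_uud = 85.15, S_udd = 52.85, S_ddd = 32.81
Terminal payoffs (K − S): max(-80.19, 0) = 0, max(-28.15, 0) = 0, max(4.147, 0) = 4.147, max(24.19, 0) = 24.19
Node uu (S = 94.61): continuation = e^(−0.06)·[0.2942·0.0000 + 0.7058·0.0000] = 0.0000; exercise value = 0.0000 ≤ continuation, so V_uu = 0.0000
Node ud (S = 58.73): continuation = e^(−0.06)·[0.2942·0.0000 + 0.7058·4.1475] = 2.7566; exercise value = 0.0000 ≤ continuation, so V_ud = 2.7566
Node dd (S = 36.45): continuation = e^(−0.06)·[0.2942·4.1475 + 0.7058·24.1950] = 17.2306; exercise value = 20.5500 > continuation, so V_dd = 20.5500 (exercise)
Node u (S = 65.25): continuation = e^(−0.06)·[0.2942·0.0000 + 0.7058·2.7566] = 1.8322; exercise value = 0.0000 ≤ continuation, so V_u = 1.8322
Node d (S = 40.5): continuation = e^(−0.06)·[0.2942·2.7566 + 0.7058·20.5500] = 14.4225; exercise value = 16.5000 > continuation, so V_d = 16.5000 (exercise)
Node 0 (S = 45): continuation = e^(−0.06)·[0.2942·1.8322 + 0.7058·16.5000] = 11.4745; exercise value = 12.0000 > continuation, so V_0 = 12.0000 (exercise)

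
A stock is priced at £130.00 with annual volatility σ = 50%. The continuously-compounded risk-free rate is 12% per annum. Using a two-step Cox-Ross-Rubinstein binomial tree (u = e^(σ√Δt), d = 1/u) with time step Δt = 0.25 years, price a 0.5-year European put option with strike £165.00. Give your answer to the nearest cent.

CRR parameters: u = e^(σ√Δt) = e^(0.5·√0.25) = 1.2840, d = 1/u = 0.7788
Per-period rate: rΔt = 0.12·0.25 = 0.03, so R = e^0.03 = 1.0305
Risk-neutral probability p = (e^0.03 − 0.7788)/(1.2840 − 0.7788) = 0.2517/0.5052 = 0.4981
Terminal stock prices: S_uu = 214.3, S_ud = 130, S_dd = 78.85
Terminal payoffs (K − S): max(-49.33, 0) = 0, max(35, 0) = 35, max(86.15, 0) = 86.15
Node u (S = 166.9): V_u = e^(−0.03)·[0.4981·0.0000 + 0.5019·35.0000] = 17.0472
Node d (S = 101.2): V_d = e^(−0.03)·[0.4981·35.0000 + 0.5019·86.1510] = 58.8794
Node 0 (S = 130): V_0 = e^(−0.03)·[0.4981·17.0472 + 0.5019·58.8794] = 36.9184

£36.92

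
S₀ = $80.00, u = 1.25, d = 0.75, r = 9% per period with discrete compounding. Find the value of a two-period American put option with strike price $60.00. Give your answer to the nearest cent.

Risk-neutral probability p = (1 + 0.09 − 0.75)/(1.25 − 0.75) = 0.3400/0.5000 = 0.6800
Terminal stock prices: S_uu = 125, S_ud = 75, S_dd = 45
Terminal payoffs (K − S): max(-65, 0) = 0, max(-15, 0) = 0, max(15, 0) = 15
Node u (S = 100): continuation = 1/1.09·[0.6800·0.0000 + 0.3200·0.0000] = 0.0000; exercise value = 0.0000 ≤ continuation, so V_u = 0.0000
Node d (S = 60): continuation = 1/1.09·[0.6800·0.0000 + 0.3200·15.0000] = 4.4037; exercise value = 0.0000 ≤ continuation, so V_d = 4.4037
Node 0 (S = 80): continuation = 1/1.09·[0.6800·0.0000 + 0.3200·4.4037] = 1.2928; exercise value = 0.0000 ≤ continuation, so V_0 = 1.2928

$1.29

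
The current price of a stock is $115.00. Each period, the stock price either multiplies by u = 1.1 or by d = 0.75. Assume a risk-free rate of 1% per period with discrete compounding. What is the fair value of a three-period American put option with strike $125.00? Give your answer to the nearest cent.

Risk-neutral probability p = (1 + 0.01 − 0.75)/(1.1 − 0.75) = 0.2600/0.3500 = 0.7429
Terminal stock prices: S_uuu = 153.1, S_uud = 104.4, S_udd = 71.16, S_ddd = 48.52
Terminal payoffs (K − S): max(-28.07, 0) = 0, max(20.64, 0) = 20.64, max(53.84, 0) = 53.84, max(76.48, 0) = 76.48
Node uu (S = 139.2): continuation = 1/1.01·[0.7429·0.0000 + 0.2571·20.6375] = 5.2542; exercise value = 0.0000 ≤ continuation, so V_uu = 5.2542
Node ud (S = 94.88): continuation = 1/1.01·[0.7429·20.6375 + 0.2571·53.8437] = 28.8874; exercise value = 30.1250 > continuation, so V_ud = 30.1250 (exercise)
Node dd (S = 64.69): continuation = 1/1.01·[0.7429·53.8437 + 0.2571·76.4844] = 59.0749; exercise value = 60.3125 > continuation, so V_dd = 60.3125 (exercise)
Node u (S = 126.5): continuation = 1/1.01·[0.7429·5.2542 + 0.2571·30.1250] = 11.5342; exercise value = 0.0000 ≤ continuation, so V_u = 11.5342
Node d (S = 86.25): continuation = 1/1.01·[0.7429·30.1250 + 0.2571·60.3125] = 37.5124; exercise value = 38.7500 > continuation, so V_d = 38.7500 (exercise)
Node 0 (S = 115): continuation = 1/1.01·[0.7429·11.5342 + 0.2571·38.7500] = 18.3491; exercise value = 10.0000 ≤ continuation, so V_0 = 18.3491

$18.35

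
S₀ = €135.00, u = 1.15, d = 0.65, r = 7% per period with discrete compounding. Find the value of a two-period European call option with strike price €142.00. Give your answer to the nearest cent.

Risk-neutral probability p = (1 + 0.07 − 0.65)/(1.15 − 0.65) = 0.4200/0.5000 = 0.8400
Terminal stock prices: S_uu = 178.5, S_ud = 100.9, S_dd = 57.04
Terminal payoffs (S − K): max(36.54, 0) = 36.54, max(-41.09, 0) = 0, max(-84.96, 0) = 0
Node u (S = 155.2): V_u = 1/1.07·[0.8400·36.5375 + 0.1600·0.0000] = 28.6836
Node d (S = 87.75): V_d = 1/1.07·[0.8400·0.0000 + 0.1600·0.0000] = 0.0000
Node 0 (S = 135): V_0 = 1/1.07·[0.8400·28.6836 + 0.1600·0.0000] = 22.5180

€22.52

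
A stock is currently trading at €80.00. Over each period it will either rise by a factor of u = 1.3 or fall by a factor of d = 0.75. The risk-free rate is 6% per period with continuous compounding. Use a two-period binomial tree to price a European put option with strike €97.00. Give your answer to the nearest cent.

€16.92

Risk-neutral probability p = (e^0.06 − 0.75)/(1.3 − 0.75) = 0.3118/0.5500 = 0.5670
Terminal stock prices: S_uu = 135.2, S_ud = 78, S_dd = 45
Terminal payoffs (K − S): max(-38.2, 0) = 0, max(19, 0) = 19, max(52, 0) = 52
Node u (S = 104): V_u = e^(−0.06)·[0.5670·0.0000 + 0.4330·19.0000] = 7.7483
Node d (S = 60): V_d = e^(−0.06)·[0.5670·19.0000 + 0.4330·52.0000] = 31.3512
Node 0 (S = 80): V_0 = e^(−0.06)·[0.5670·7.7483 + 0.4330·31.3512] = 16.9225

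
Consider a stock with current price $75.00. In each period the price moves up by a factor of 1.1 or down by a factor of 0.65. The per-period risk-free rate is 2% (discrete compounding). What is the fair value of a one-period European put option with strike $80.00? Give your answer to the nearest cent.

Risk-neutral probability p = (1 + 0.02 − 0.65)/(1.1 − 0.65) = 0.3700/0.4500 = 0.8222
Terminal stock prices: S_u = 82.5, S_d = 48.75
Terminal payoffs (K − S): max(-2.5, 0) = 0, max(31.25, 0) = 31.25
Node 0 (S = 75): V_0 = 1/1.02·[0.8222·0.0000 + 0.1778·31.2500] = 5.4466

$5.45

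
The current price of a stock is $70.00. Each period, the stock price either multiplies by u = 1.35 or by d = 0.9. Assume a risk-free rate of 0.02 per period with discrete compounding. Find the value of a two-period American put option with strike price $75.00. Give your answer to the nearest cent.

Risk-neutral probability p = (1 + 0.02 − 0.9)/(1.35 − 0.9) = 0.1200/0.4500 = 0.2667
Terminal stock prices: S_uu = 127.6, S_ud = 85.05, S_dd = 56.7
Terminal payoffs (K − S): max(-52.58, 0) = 0, max(-10.05, 0) = 0, max(18.3, 0) = 18.3
Node u (S = 94.5): continuation = 1/1.02·[0.2667·0.0000 + 0.7333·0.0000] = 0.0000; exercise value = 0.0000 ≤ continuation, so V_u = 0.0000
Node d (S = 63): continuation = 1/1.02·[0.2667·0.0000 + 0.7333·18.3000] = 13.1569; exercise value = 12.0000 ≤ continuation, so V_d = 13.1569
Node 0 (S = 70): continuation = 1/1.02·[0.2667·0.0000 + 0.7333·13.1569] = 9.4592; exercise value = 5.0000 ≤ continuation, so V_0 = 9.4592

$9.46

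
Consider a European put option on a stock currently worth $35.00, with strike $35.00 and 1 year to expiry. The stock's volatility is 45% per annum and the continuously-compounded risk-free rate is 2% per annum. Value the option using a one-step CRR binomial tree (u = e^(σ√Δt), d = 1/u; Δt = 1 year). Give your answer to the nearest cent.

$7.32

CRR parameters: u = e^(σ√Δt) = e^(0.45·√1) = 1.5683, d = 1/u = 0.6376
Per-period rate: rΔt = 0.02·1 = 0.02, so R = e^0.02 = 1.0202
Risk-neutral probability p = (e^0.02 − 0.6376)/(1.5683 − 0.6376) = 0.3826/0.9307 = 0.4111
Terminal stock prices: S_u = 54.89, S_d = 22.32
Terminal payoffs (K − S): max(-19.89, 0) = 0, max(12.68, 0) = 12.68
Node 0 (S = 35): V_0 = e^(−0.02)·[0.4111·0.0000 + 0.5889·12.6830] = 7.3215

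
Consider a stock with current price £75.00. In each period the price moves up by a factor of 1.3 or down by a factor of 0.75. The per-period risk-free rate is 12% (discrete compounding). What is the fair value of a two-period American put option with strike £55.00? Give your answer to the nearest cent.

£1.09

Risk-neutral probability p = (1 + 0.12 − 0.75)/(1.3 − 0.75) = 0.3700/0.5500 = 0.6727
Terminal stock prices: S_uu = 126.8, S_ud = 73.12, S_dd = 42.19
Terminal payoffs (K − S): max(-71.75, 0) = 0, max(-18.12, 0) = 0, max(12.81, 0) = 12.81
Node u (S = 97.5): continuation = 1/1.12·[0.6727·0.0000 + 0.3273·0.0000] = 0.0000; exercise value = 0.0000 ≤ continuation, so V_u = 0.0000
Node d (S = 56.25): continuation = 1/1.12·[0.6727·0.0000 + 0.3273·12.8125] = 3.7439; exercise value = 0.0000 ≤ continuation, so V_d = 3.7439
Node 0 (S = 75): continuation = 1/1.12·[0.6727·0.0000 + 0.3273·3.7439] = 1.0940; exercise value = 0.0000 ≤ continuation, so V_0 = 1.0940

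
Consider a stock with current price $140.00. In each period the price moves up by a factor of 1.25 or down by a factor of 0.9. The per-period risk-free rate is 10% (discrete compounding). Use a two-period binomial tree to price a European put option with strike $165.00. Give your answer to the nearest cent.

$10.87

Risk-neutral probability p = (1 + 0.1 − 0.9)/(1.25 − 0.9) = 0.2000/0.3500 = 0.5714
Terminal stock prices: S_uu = 218.8, S_ud = 157.5, S_dd = 113.4
Terminal payoffs (K − S): max(-53.75, 0) = 0, max(7.5, 0) = 7.5, max(51.6, 0) = 51.6
Node u (S = 175): V_u = 1/1.1·[0.5714·0.0000 + 0.4286·7.5000] = 2.9221
Node d (S = 126): V_d = 1/1.1·[0.5714·7.5000 + 0.4286·51.6000] = 24.0000
Node 0 (S = 140): V_0 = 1/1.1·[0.5714·2.9221 + 0.4286·24.0000] = 10.8686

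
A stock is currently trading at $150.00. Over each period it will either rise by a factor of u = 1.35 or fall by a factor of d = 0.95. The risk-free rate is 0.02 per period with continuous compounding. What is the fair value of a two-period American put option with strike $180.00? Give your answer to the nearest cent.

Risk-neutral probability p = (e^0.02 − 0.95)/(1.35 − 0.95) = 0.0702/0.4000 = 0.1755
Terminal stock prices: S_uu = 273.4, S_ud = 192.4, S_dd = 135.4
Terminal payoffs (K − S): max(-93.38, 0) = 0, max(-12.38, 0) = 0, max(44.62, 0) = 44.62
Node u (S = 202.5): continuation = e^(−0.02)·[0.1755·0.0000 + 0.8245·0.0000] = 0.0000; exercise value = 0.0000 ≤ continuation, so V_u = 0.0000
Node d (S = 142.5): continuation = e^(−0.02)·[0.1755·0.0000 + 0.8245·44.6250] = 36.0646; exercise value = 37.5000 > continuation, so V_d = 37.5000 (exercise)
Node 0 (S = 150): continuation = e^(−0.02)·[0.1755·0.0000 + 0.8245·37.5000] = 30.3064; exercise value = 30.0000 ≤ continuation, so V_0 = 30.3064

$30.31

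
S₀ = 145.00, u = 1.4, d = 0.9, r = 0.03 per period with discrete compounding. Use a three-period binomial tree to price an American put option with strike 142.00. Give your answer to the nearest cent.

13.46

Risk-neutral probability p = (1 + 0.03 − 0.9)/(1.4 − 0.9) = 0.1300/0.5000 = 0.2600
Terminal stock prices: S_uuu = 397.9, S_uud = 255.8, S_udd = 164.4, S_ddd = 105.7
Terminal payoffs (K − S): max(-255.9, 0) = 0, max(-113.8, 0) = 0, max(-22.43, 0) = 0, max(36.29, 0) = 36.29
Node uu (S = 284.2): continuation = 1/1.03·[0.2600·0.0000 + 0.7400·0.0000] = 0.0000; exercise value = 0.0000 ≤ continuation, so V_uu = 0.0000
Node ud (S = 182.7): continuation = 1/1.03·[0.2600·0.0000 + 0.7400·0.0000] = 0.0000; exercise value = 0.0000 ≤ continuation, so V_ud = 0.0000
Node dd (S = 117.5): continuation = 1/1.03·[0.2600·0.0000 + 0.7400·36.2950] = 26.0760; exercise value = 24.5500 ≤ continuation, so V_dd = 26.0760
Node u (S = 203): continuation = 1/1.03·[0.2600·0.0000 + 0.7400·0.0000] = 0.0000; exercise value = 0.0000 ≤ continuation, so V_u = 0.0000
Node d (S = 130.5): continuation = 1/1.03·[0.2600·0.0000 + 0.7400·26.0760] = 18.7342; exercise value = 11.5000 ≤ continuation, so V_d = 18.7342
Node 0 (S = 145): continuation = 1/1.03·[0.2600·0.0000 + 0.7400·18.7342] = 13.4595; exercise value = 0.0000 ≤ continuation, so V_0 = 13.4595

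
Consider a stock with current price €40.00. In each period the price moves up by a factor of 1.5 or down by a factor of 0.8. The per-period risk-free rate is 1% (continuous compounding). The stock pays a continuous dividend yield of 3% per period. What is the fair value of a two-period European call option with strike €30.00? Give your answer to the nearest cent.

Per-period risk-free factor R = e^0.01 = 1.0101; dividend-adjusted growth = e^(0.01−0.03) = 0.9802.
Risk-neutral probability p = (0.9802 − 0.8)/(1.5 − 0.8) = 0.1802/0.7000 = 0.2574
Terminal stock prices: S_uu = 90, S_ud = 48, S_dd = 25.6
Terminal payoffs (S − K): max(60, 0) = 60, max(18, 0) = 18, max(-4.4, 0) = 0
Node u (S = 60): V_u = e^(−0.01)·[0.2574·60.0000 + 0.7426·18.0000] = 28.5252
Node d (S = 32): V_d = e^(−0.01)·[0.2574·18.0000 + 0.7426·0.0000] = 4.5876
Node 0 (S = 40): V_0 = e^(−0.01)·[0.2574·28.5252 + 0.7426·4.5876] = 10.6428

€10.64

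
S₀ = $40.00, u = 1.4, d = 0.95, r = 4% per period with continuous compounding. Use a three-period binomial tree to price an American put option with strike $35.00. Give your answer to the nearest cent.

Risk-neutral probability p = (e^0.04 − 0.95)/(1.4 − 0.95) = 0.0908/0.4500 = 0.2018
Terminal stock prices: S_uuu = 109.8, S_uud = 74.48, S_udd = 50.54, S_ddd = 34.29
Terminal payoffs (K − S): max(-74.76, 0) = 0, max(-39.48, 0) = 0, max(-15.54, 0) = 0, max(0.705, 0) = 0.705
Node uu (S = 78.4): continuation = e^(−0.04)·[0.2018·0.0000 + 0.7982·0.0000] = 0.0000; exercise value = 0.0000 ≤ continuation, so V_uu = 0.0000
Node ud (S = 53.2): continuation = e^(−0.04)·[0.2018·0.0000 + 0.7982·0.0000] = 0.0000; exercise value = 0.0000 ≤ continuation, so V_ud = 0.0000
Node dd (S = 36.1): continuation = e^(−0.04)·[0.2018·0.0000 + 0.7982·0.7050] = 0.5407; exercise value = 0.0000 ≤ continuation, so V_dd = 0.5407
Node u (S = 56): continuation = e^(−0.04)·[0.2018·0.0000 + 0.7982·0.0000] = 0.0000; exercise value = 0.0000 ≤ continuation, so V_u = 0.0000
Node d (S = 38): continuation = e^(−0.04)·[0.2018·0.0000 + 0.7982·0.5407] = 0.4146; exercise value = 0.0000 ≤ continuation, so V_d = 0.4146
Node 0 (S = 40): continuation = e^(−0.04)·[0.2018·0.0000 + 0.7982·0.4146] = 0.3180; exercise value = 0.0000 ≤ continuation, so V_0 = 0.3180

$0.32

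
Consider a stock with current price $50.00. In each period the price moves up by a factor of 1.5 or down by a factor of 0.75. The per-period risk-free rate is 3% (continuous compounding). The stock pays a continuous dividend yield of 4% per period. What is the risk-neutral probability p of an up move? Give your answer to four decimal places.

p = 0.3201

Per-period risk-free factor R = e^0.03 = 1.0305; dividend-adjusted growth = e^(0.03−0.04) = 0.9900.
Risk-neutral probability p = (0.9900 − 0.75)/(1.5 − 0.75) = 0.2400/0.7500 = 0.3201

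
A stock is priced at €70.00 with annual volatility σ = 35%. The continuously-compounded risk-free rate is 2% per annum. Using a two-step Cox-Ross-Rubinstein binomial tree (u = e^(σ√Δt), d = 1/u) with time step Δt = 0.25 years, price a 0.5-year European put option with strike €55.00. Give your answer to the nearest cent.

€1.57

CRR parameters: u = e^(σ√Δt) = e^(0.35·√0.25) = 1.1912, d = 1/u = 0.8395
Per-period rate: rΔt = 0.02·0.25 = 0.005, so R = e^0.005 = 1.0050
Risk-neutral probability p = (e^0.005 − 0.8395)/(1.1912 − 0.8395) = 0.1656/0.3518 = 0.4706
Terminal stock prices: S_uu = 99.33, S_ud = 70, S_dd = 49.33
Terminal payoffs (K − S): max(-44.33, 0) = 0, max(-15, 0) = 0, max(5.672, 0) = 5.672
Node u (S = 83.39): V_u = e^(−0.005)·[0.4706·0.0000 + 0.5294·0.0000] = 0.0000
Node d (S = 58.76): V_d = e^(−0.005)·[0.4706·0.0000 + 0.5294·5.6718] = 2.9876
Node 0 (S = 70): V_0 = e^(−0.005)·[0.4706·0.0000 + 0.5294·2.9876] = 1.5737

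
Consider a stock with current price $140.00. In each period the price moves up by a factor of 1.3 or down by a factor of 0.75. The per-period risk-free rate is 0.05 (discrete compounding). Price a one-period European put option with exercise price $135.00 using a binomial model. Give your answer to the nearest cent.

Risk-neutral probability p = (1 + 0.05 − 0.75)/(1.3 − 0.75) = 0.3000/0.5500 = 0.5455
Terminal stock prices: S_u = 182, S_d = 105
Terminal payoffs (K − S): max(-47, 0) = 0, max(30, 0) = 30
Node 0 (S = 140): V_0 = 1/1.05·[0.5455·0.0000 + 0.4545·30.0000] = 12.9870

$12.99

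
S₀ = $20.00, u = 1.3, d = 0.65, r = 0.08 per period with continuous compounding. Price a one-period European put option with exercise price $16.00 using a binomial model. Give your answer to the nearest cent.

Risk-neutral probability p = (e^0.08 − 0.65)/(1.3 − 0.65) = 0.4333/0.6500 = 0.6666
Terminal stock prices: S_u = 26, S_d = 13
Terminal payoffs (K − S): max(-10, 0) = 0, max(3, 0) = 3
Node 0 (S = 20): V_0 = e^(−0.08)·[0.6666·0.0000 + 0.3334·3.0000] = 0.9233

$0.92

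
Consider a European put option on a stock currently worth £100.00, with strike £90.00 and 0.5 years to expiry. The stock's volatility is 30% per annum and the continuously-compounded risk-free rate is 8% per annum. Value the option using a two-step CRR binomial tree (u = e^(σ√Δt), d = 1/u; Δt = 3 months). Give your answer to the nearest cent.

CRR parameters: u = e^(σ√Δt) = e^(0.3·√0.25) = 1.1618, d = 1/u = 0.8607
Per-period rate: rΔt = 0.08·0.25 = 0.02, so R = e^0.02 = 1.0202
Risk-neutral probability p = (e^0.02 − 0.8607)/(1.1618 − 0.8607) = 0.1595/0.3011 = 0.5297
Terminal stock prices: S_uu = 135, S_ud = 100, S_dd = 74.08
Terminal payoffs (K − S): max(-44.99, 0) = 0, max(-10, 0) = 0, max(15.92, 0) = 15.92
Node u (S = 116.2): V_u = e^(−0.02)·[0.5297·0.0000 + 0.4703·0.0000] = 0.0000
Node d (S = 86.07): V_d = e^(−0.02)·[0.5297·0.0000 + 0.4703·15.9182] = 7.3388
Node 0 (S = 100): V_0 = e^(−0.02)·[0.5297·0.0000 + 0.4703·7.3388] = 3.3834

£3.38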